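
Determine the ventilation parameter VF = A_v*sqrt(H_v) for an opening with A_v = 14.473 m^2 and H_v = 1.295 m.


sqrt(H_v) = 1.1380
VF = 14.473 * 1.1380 = 16.470 m^(5/2)

16.470 m^(5/2)


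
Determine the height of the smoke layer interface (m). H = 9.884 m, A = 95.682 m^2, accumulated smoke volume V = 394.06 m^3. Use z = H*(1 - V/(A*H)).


V/(A*H) = 0.41668
1 - 0.41668 = 0.58332
z = 9.884 * 0.58332 = 5.7656 m

5.7656 m


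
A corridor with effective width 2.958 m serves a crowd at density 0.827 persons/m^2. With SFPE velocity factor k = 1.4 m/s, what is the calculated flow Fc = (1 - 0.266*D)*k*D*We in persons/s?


1 - 0.266*D = 1 - 0.266*0.827 = 0.78002
Fs = 0.78002 * 1.4 * 0.827 = 0.90310 persons/(s*m)
Fc = 0.90310 * 2.958 = 2.6714 persons/s

2.6714 persons/s


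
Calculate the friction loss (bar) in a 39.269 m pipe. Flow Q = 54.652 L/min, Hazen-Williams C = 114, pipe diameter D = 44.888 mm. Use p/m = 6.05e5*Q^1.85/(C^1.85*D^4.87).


Q^1.85 = 1639.0
C^1.85 = 6386.7
D^4.87 = 1.1114e+08
p/m = 0.0013969 bar/m
p_total = 0.0013969 * 39.269 = 0.054857 bar

0.054857 bar


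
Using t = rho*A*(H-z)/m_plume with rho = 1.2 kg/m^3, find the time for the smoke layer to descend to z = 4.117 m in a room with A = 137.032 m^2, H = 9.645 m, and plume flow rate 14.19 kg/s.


H - z = 5.528 m
t = 1.2 * 137.032 * 5.528 / 14.19 = 64.060 s

64.060 s


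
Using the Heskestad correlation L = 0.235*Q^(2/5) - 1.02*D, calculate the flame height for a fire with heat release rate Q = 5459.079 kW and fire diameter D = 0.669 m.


Q^(2/5) = 31.250
0.235 * Q^(2/5) = 7.3437
1.02 * D = 0.68238
L = 6.6613 m

6.6613 m


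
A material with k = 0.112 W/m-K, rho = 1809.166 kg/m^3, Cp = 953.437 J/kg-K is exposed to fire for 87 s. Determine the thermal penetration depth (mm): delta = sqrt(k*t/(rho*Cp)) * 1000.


alpha = 0.112 / (1809.166 * 953.437) = 6.4930e-08 m^2/s
alpha * t = 5.6489e-06
delta = sqrt(5.6489e-06) * 1000 = 2.3767 mm

2.3767 mm


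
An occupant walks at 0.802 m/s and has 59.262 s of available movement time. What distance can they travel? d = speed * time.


d = 0.802 * 59.262 = 47.528 m

47.528 m


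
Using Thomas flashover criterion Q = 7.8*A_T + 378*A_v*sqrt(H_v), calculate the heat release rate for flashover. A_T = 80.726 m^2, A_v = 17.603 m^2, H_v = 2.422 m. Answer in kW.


7.8*A_T = 629.66
sqrt(H_v) = 1.5563
378*A_v*sqrt(H_v) = 10355
Q = 629.66 + 10355 = 10985 kW

10985 kW


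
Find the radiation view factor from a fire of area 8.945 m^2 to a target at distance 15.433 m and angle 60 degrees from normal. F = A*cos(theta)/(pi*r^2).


cos(60 deg) = 0.5
pi*r^2 = 748.26
F = 8.945 * 0.5 / 748.26 = 0.0059772

0.0059772


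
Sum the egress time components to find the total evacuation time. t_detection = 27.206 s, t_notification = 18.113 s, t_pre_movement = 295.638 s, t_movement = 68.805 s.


Total = 27.206 + 18.113 + 295.638 + 68.805 = 409.762 s

409.762 s


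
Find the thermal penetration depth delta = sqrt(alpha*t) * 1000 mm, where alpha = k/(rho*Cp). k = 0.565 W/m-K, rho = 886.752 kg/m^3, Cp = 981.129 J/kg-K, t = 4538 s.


alpha = 0.565 / (886.752 * 981.129) = 6.4941e-07 m^2/s
alpha * t = 0.0029470
delta = sqrt(0.0029470) * 1000 = 54.287 mm

54.287 mm


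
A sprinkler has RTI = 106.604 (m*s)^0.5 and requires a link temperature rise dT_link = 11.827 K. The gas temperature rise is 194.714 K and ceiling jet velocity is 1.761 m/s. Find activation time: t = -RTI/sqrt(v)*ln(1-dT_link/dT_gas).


dT_link/dT_gas = 0.060740
ln(1 - 0.060740) = -0.062663
t = -106.604 / sqrt(1.761) * -0.062663 = 5.0339 s

5.0339 s


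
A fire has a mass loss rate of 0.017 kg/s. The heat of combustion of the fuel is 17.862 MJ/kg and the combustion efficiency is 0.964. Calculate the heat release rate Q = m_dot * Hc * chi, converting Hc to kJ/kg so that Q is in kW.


Hc = 17.862 MJ/kg = 17.862 * 1000 kJ/kg = 17862 kJ/kg
Q = 0.017 kg/s * 17862 kJ/kg * 0.964 = 292.72 kW

292.72 kW


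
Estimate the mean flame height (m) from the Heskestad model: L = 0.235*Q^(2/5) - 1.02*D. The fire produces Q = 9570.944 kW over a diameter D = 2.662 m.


Q^(2/5) = 39.118
0.235 * Q^(2/5) = 9.1928
1.02 * D = 2.7152
L = 6.4776 m

6.4776 m


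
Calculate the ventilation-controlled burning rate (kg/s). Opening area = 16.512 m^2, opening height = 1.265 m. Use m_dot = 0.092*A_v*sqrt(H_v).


sqrt(H_v) = 1.1247
m_dot = 0.092 * 16.512 * 1.1247 = 1.7086 kg/s

1.7086 kg/s


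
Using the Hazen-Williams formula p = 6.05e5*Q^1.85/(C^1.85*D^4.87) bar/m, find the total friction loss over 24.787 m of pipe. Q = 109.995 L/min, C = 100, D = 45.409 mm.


Q^1.85 = 5977.8
C^1.85 = 5011.9
D^4.87 = 1.1757e+08
p/m = 0.0061378 bar/m
p_total = 0.0061378 * 24.787 = 0.15214 bar

0.15214 bar


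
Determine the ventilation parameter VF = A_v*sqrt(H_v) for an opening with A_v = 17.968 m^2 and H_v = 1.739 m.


sqrt(H_v) = 1.3187
VF = 17.968 * 1.3187 = 23.695 m^(5/2)

23.695 m^(5/2)


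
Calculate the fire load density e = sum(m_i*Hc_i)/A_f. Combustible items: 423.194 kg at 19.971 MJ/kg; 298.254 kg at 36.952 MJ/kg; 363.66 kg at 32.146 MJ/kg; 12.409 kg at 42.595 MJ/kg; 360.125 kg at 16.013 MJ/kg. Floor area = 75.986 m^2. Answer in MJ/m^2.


Total energy = 423.194*19.971 + 298.254*36.952 + 363.66*32.146 + 12.409*42.595 + 360.125*16.013
= 8451.607 + 11021.08 + 11690.21 + 528.5614 + 5766.682
= 37458.15 MJ
e = 37458.15 / 75.986 = 492.96 MJ/m^2

492.96 MJ/m^2


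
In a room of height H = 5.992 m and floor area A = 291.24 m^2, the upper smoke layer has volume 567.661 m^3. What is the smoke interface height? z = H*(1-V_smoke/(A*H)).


V/(A*H) = 0.32529
1 - 0.32529 = 0.67471
z = 5.992 * 0.67471 = 4.0429 m

4.0429 m


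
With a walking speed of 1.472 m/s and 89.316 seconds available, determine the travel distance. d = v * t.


d = 1.472 * 89.316 = 131.47 m

131.47 m


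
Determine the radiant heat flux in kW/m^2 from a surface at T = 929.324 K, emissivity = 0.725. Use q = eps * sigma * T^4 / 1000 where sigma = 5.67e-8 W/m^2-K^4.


T^4 = 7.4588e+11
q = 0.725 * 5.67e-8 * 7.4588e+11 / 1000 = 30.661 kW/m^2

30.661 kW/m^2


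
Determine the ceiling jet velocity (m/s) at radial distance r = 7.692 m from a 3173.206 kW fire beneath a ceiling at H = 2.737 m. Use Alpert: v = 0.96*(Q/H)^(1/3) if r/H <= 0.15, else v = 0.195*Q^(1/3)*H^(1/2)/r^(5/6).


r/H = 7.692 / 2.737 = 2.8104
r/H > 0.15, so v = 0.195*Q^(1/3)*H^(1/2)/r^(5/6)
Q^(1/3) = 14.695
H^(1/2) = 1.6544
r^(5/6) = 5.4748
v = 0.195 * 14.695 * 1.6544 / 5.4748 = 0.86591 m/s

0.86591 m/s


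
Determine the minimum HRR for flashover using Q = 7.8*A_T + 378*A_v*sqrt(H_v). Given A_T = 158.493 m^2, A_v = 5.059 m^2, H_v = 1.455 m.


7.8*A_T = 1236.2
sqrt(H_v) = 1.2062
378*A_v*sqrt(H_v) = 2306.7
Q = 1236.2 + 2306.7 = 3542.9 kW

3542.9 kW


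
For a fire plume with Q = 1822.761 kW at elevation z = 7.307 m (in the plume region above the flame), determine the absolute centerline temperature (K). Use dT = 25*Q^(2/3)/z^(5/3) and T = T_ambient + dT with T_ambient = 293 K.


Q^(2/3) = 149.22
z^(5/3) = 27.515
dT = 25 * 149.22 / 27.515 = 135.58 K
T = 293 + 135.58 = 428.58 K

428.58 K


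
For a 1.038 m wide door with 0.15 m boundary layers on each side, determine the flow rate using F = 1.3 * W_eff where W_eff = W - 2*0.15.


W_eff = 1.038 - 0.30 = 0.738 m
F = 1.3 * 0.738 = 0.95940 persons/s

0.95940 persons/s


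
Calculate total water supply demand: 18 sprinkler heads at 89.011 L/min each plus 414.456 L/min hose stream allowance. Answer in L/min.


Sprinkler demand = 18 * 89.011 = 1602.198 L/min
Total = 1602.198 + 414.456 = 2016.654 L/min

2016.654 L/min


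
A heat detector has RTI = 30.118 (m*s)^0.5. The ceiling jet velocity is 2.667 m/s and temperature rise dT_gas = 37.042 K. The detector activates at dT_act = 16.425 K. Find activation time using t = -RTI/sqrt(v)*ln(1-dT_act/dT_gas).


dT_act/dT_gas = 0.44342
ln(1 - 0.44342) = -0.58594
t = -30.118 / sqrt(2.667) * -0.58594 = 10.806 s

10.806 s


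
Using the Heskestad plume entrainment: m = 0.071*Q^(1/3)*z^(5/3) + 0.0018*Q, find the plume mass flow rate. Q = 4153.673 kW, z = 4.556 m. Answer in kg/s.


Q^(1/3) = 16.075
z^(5/3) = 12.521
First term = 0.071 * 16.075 * 12.521 = 14.290
Second term = 0.0018 * 4153.673 = 7.4766
m = 21.767 kg/s

21.767 kg/s


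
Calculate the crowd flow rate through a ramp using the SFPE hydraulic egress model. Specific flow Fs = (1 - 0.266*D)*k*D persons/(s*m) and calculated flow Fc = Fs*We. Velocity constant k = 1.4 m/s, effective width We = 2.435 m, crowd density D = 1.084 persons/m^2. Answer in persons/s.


1 - 0.266*D = 1 - 0.266*1.084 = 0.71166
Fs = 0.71166 * 1.4 * 1.084 = 1.0800 persons/(s*m)
Fc = 1.0800 * 2.435 = 2.6298 persons/s

2.6298 persons/s


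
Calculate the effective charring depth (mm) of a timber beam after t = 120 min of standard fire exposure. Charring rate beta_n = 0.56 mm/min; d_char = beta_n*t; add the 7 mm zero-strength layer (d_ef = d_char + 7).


d_char = 0.56 * 120 = 67.2 mm
d_ef = 67.2 + 1.0*7 = 74.2 mm

74.2 mm


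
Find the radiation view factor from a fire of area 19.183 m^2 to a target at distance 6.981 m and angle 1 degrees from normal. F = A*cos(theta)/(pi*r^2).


cos(1 deg) = 0.99985
pi*r^2 = 153.10
F = 19.183 * 0.99985 / 153.10 = 0.12528

0.12528


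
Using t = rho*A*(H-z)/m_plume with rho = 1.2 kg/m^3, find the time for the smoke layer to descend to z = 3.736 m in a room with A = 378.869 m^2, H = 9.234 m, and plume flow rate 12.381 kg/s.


H - z = 5.498 m
t = 1.2 * 378.869 * 5.498 / 12.381 = 201.89 s

201.89 s


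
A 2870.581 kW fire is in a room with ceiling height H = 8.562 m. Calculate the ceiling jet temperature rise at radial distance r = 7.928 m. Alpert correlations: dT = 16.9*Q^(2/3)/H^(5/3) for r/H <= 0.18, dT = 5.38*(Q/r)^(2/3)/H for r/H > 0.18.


r/H = 7.928 / 8.562 = 0.92595
r/H > 0.18, so dT = 5.38*(Q/r)^(2/3)/H
Q/r = 362.08
(Q/r)^(2/3) = 50.801
dT = 5.38 * 50.801 / 8.562 = 31.921 K

31.921 K


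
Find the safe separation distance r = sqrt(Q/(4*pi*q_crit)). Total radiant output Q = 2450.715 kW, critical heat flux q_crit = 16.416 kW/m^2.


4*pi*q_crit = 206.29
Q/(4*pi*q_crit) = 11.880
r = sqrt(11.880) = 3.4467 m

3.4467 m


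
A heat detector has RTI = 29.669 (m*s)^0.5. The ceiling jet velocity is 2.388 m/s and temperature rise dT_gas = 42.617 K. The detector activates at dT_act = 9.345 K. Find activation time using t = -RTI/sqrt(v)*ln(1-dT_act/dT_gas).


dT_act/dT_gas = 0.21928
ln(1 - 0.21928) = -0.24754
t = -29.669 / sqrt(2.388) * -0.24754 = 4.7525 s

4.7525 s


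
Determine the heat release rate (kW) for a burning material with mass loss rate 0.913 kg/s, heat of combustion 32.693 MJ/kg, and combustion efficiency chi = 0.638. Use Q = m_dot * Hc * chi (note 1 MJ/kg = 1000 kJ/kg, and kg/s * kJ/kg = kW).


Hc = 32.693 MJ/kg = 32.693 * 1000 kJ/kg = 32693 kJ/kg
Q = 0.913 kg/s * 32693 kJ/kg * 0.638 = 19043 kW

19043 kW


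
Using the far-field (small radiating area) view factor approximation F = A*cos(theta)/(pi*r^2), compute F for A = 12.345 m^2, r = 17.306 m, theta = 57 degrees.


cos(57 deg) = 0.54464
pi*r^2 = 940.90
F = 12.345 * 0.54464 / 940.90 = 0.0071459

0.0071459


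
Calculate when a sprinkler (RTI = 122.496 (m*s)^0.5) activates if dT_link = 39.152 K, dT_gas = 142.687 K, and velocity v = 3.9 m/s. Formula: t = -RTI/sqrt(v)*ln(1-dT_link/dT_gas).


dT_link/dT_gas = 0.27439
ln(1 - 0.27439) = -0.32074
t = -122.496 / sqrt(3.9) * -0.32074 = 19.895 s

19.895 s


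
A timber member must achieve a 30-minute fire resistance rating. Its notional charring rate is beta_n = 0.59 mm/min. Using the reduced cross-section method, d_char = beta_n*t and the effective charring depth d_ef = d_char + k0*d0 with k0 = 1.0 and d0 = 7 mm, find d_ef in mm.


d_char = 0.59 * 30 = 17.7 mm
d_ef = 17.7 + 1.0*7 = 24.7 mm

24.7 mm


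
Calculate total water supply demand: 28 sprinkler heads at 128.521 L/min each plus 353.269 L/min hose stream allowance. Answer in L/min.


Sprinkler demand = 28 * 128.521 = 3598.588 L/min
Total = 3598.588 + 353.269 = 3951.857 L/min

3951.857 L/min


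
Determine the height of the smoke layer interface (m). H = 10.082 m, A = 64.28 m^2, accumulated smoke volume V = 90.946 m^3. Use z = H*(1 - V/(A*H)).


V/(A*H) = 0.14033
1 - 0.14033 = 0.85967
z = 10.082 * 0.85967 = 8.6672 m

8.6672 m


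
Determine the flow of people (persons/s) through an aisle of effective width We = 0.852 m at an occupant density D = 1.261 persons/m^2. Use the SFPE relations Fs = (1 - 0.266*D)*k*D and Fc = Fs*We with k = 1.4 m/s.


1 - 0.266*D = 1 - 0.266*1.261 = 0.66457
Fs = 0.66457 * 1.4 * 1.261 = 1.1732 persons/(s*m)
Fc = 1.1732 * 0.852 = 0.99960 persons/s

0.99960 persons/s


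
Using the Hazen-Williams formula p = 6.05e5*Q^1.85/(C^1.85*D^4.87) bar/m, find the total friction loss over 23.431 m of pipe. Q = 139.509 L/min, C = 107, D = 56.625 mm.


Q^1.85 = 9279.3
C^1.85 = 5680.2
D^4.87 = 3.4447e+08
p/m = 0.0028692 bar/m
p_total = 0.0028692 * 23.431 = 0.067228 bar

0.067228 bar


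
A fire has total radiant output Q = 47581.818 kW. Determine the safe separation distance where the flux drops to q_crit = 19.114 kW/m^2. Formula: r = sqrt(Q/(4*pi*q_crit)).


4*pi*q_crit = 240.19
Q/(4*pi*q_crit) = 198.10
r = sqrt(198.10) = 14.075 m

14.075 m


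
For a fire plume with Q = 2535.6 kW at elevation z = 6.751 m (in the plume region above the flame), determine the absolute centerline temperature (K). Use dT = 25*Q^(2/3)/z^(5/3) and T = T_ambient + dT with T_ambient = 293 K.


Q^(2/3) = 185.95
z^(5/3) = 24.115
dT = 25 * 185.95 / 24.115 = 192.77 K
T = 293 + 192.77 = 485.77 K

485.77 K


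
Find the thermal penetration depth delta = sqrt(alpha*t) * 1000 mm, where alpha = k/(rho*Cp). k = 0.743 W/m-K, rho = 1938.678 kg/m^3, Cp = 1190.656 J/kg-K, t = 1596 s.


alpha = 0.743 / (1938.678 * 1190.656) = 3.2188e-07 m^2/s
alpha * t = 0.00051372
delta = sqrt(0.00051372) * 1000 = 22.665 mm

22.665 mm


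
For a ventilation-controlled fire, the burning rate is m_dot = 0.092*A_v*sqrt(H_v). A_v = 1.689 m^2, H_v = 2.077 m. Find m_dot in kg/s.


sqrt(H_v) = 1.4412
m_dot = 0.092 * 1.689 * 1.4412 = 0.22394 kg/s

0.22394 kg/s


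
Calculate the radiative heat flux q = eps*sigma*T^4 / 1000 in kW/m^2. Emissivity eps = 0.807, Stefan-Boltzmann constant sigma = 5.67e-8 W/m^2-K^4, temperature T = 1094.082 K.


T^4 = 1.4328e+12
q = 0.807 * 5.67e-8 * 1.4328e+12 / 1000 = 65.563 kW/m^2

65.563 kW/m^2


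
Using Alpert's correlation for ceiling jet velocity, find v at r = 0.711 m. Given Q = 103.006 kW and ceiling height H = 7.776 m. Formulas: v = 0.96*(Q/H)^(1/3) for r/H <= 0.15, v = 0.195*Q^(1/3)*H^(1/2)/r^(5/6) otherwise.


r/H = 0.711 / 7.776 = 0.091435
r/H <= 0.15, so v = 0.96*(Q/H)^(1/3)
Q/H = 13.247
(Q/H)^(1/3) = 2.3661
v = 0.96 * 2.3661 = 2.2715 m/s

2.2715 m/s


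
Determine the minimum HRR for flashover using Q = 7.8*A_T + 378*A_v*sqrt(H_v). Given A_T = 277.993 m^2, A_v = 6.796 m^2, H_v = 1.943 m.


7.8*A_T = 2168.3
sqrt(H_v) = 1.3939
378*A_v*sqrt(H_v) = 3580.8
Q = 2168.3 + 3580.8 = 5749.2 kW

5749.2 kW


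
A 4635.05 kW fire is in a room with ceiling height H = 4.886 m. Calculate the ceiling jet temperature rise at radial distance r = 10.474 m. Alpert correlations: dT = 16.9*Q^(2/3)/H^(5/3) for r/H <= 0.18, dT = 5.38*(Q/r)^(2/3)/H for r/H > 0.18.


r/H = 10.474 / 4.886 = 2.1437
r/H > 0.18, so dT = 5.38*(Q/r)^(2/3)/H
Q/r = 442.53
(Q/r)^(2/3) = 58.071
dT = 5.38 * 58.071 / 4.886 = 63.943 K

63.943 K


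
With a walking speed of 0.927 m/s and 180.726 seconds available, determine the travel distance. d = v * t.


d = 0.927 * 180.726 = 167.53 m

167.53 m


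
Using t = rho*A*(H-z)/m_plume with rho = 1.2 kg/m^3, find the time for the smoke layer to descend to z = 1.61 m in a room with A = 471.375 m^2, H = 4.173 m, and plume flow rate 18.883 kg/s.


H - z = 2.563 m
t = 1.2 * 471.375 * 2.563 / 18.883 = 76.776 s

76.776 s


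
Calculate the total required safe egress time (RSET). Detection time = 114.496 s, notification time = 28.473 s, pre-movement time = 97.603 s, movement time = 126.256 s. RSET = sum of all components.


Total = 114.496 + 28.473 + 97.603 + 126.256 = 366.828 s

366.828 s


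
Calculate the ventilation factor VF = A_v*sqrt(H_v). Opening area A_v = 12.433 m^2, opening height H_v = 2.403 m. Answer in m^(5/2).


sqrt(H_v) = 1.5502
VF = 12.433 * 1.5502 = 19.273 m^(5/2)

19.273 m^(5/2)


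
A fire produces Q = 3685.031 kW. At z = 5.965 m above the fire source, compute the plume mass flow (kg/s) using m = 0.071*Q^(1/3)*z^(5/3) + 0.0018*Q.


Q^(1/3) = 15.446
z^(5/3) = 19.619
First term = 0.071 * 15.446 * 19.619 = 21.516
Second term = 0.0018 * 3685.031 = 6.6331
m = 28.149 kg/s

28.149 kg/s


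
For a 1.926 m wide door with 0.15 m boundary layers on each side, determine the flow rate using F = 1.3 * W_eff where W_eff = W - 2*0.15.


W_eff = 1.926 - 0.30 = 1.626 m
F = 1.3 * 1.626 = 2.1138 persons/s

2.1138 persons/s


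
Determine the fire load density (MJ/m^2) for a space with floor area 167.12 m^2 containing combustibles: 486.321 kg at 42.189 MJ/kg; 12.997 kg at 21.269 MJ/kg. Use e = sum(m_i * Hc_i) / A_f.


Total energy = 486.321*42.189 + 12.997*21.269
= 20517.40 + 276.4332
= 20793.83 MJ
e = 20793.83 / 167.12 = 124.42 MJ/m^2

124.42 MJ/m^2


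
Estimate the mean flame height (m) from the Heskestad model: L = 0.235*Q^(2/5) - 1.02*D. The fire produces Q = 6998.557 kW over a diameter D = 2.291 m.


Q^(2/5) = 34.515
0.235 * Q^(2/5) = 8.1109
1.02 * D = 2.3368
L = 5.7741 m

5.7741 m


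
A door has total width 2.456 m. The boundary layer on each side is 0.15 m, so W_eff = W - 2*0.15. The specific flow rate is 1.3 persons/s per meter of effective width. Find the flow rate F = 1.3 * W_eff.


W_eff = 2.456 - 0.30 = 2.156 m
F = 1.3 * 2.156 = 2.8028 persons/s

2.8028 persons/s


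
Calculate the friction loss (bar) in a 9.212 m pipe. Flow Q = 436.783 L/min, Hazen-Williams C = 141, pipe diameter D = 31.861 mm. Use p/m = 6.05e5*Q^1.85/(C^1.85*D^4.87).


Q^1.85 = 76646
C^1.85 = 9463.6
D^4.87 = 2.0935e+07
p/m = 0.23406 bar/m
p_total = 0.23406 * 9.212 = 2.1561 bar

2.1561 bar


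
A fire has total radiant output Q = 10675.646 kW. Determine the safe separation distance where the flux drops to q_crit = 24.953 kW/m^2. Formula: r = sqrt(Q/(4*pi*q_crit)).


4*pi*q_crit = 313.57
Q/(4*pi*q_crit) = 34.046
r = sqrt(34.046) = 5.8349 m

5.8349 m


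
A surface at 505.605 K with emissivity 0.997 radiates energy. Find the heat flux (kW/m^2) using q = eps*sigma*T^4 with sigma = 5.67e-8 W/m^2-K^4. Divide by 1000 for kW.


T^4 = 6.5350e+10
q = 0.997 * 5.67e-8 * 6.5350e+10 / 1000 = 3.6942 kW/m^2

3.6942 kW/m^2


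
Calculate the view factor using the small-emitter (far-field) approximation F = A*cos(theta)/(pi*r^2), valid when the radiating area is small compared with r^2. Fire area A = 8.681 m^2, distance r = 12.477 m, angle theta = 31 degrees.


cos(31 deg) = 0.85717
pi*r^2 = 489.07
F = 8.681 * 0.85717 / 489.07 = 0.015215

0.015215


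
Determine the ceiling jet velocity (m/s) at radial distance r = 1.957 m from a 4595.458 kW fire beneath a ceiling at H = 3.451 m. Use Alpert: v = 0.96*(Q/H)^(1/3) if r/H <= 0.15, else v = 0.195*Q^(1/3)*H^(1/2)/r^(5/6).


r/H = 1.957 / 3.451 = 0.56708
r/H > 0.15, so v = 0.195*Q^(1/3)*H^(1/2)/r^(5/6)
Q^(1/3) = 16.626
H^(1/2) = 1.8577
r^(5/6) = 1.7498
v = 0.195 * 16.626 * 1.8577 / 1.7498 = 3.4418 m/s

3.4418 m/s


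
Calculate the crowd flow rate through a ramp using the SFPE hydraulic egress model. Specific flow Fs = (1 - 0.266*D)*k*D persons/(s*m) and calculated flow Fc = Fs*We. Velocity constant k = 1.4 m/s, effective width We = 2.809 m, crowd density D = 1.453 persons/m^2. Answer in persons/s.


1 - 0.266*D = 1 - 0.266*1.453 = 0.61350
Fs = 0.61350 * 1.4 * 1.453 = 1.2480 persons/(s*m)
Fc = 1.2480 * 2.809 = 3.5056 persons/s

3.5056 persons/s


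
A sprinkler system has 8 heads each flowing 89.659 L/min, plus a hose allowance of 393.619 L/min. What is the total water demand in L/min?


Sprinkler demand = 8 * 89.659 = 717.272 L/min
Total = 717.272 + 393.619 = 1110.891 L/min

1110.891 L/min


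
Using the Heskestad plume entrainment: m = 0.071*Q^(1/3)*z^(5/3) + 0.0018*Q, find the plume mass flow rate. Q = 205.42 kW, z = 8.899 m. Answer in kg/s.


Q^(1/3) = 5.9004
z^(5/3) = 38.215
First term = 0.071 * 5.9004 * 38.215 = 16.009
Second term = 0.0018 * 205.42 = 0.36976
m = 16.379 kg/s

16.379 kg/s


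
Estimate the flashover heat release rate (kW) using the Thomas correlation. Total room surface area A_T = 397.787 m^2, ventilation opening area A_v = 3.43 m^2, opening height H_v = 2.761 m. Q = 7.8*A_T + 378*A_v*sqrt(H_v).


7.8*A_T = 3102.7
sqrt(H_v) = 1.6616
378*A_v*sqrt(H_v) = 2154.4
Q = 3102.7 + 2154.4 = 5257.1 kW

5257.1 kW


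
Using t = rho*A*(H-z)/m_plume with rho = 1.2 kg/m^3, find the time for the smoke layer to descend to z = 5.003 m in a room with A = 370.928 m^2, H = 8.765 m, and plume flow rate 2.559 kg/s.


H - z = 3.762 m
t = 1.2 * 370.928 * 3.762 / 2.559 = 654.36 s

654.36 s


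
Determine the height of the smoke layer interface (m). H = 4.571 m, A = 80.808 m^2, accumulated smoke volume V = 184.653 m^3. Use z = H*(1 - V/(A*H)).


V/(A*H) = 0.49991
1 - 0.49991 = 0.50009
z = 4.571 * 0.50009 = 2.2859 m

2.2859 m


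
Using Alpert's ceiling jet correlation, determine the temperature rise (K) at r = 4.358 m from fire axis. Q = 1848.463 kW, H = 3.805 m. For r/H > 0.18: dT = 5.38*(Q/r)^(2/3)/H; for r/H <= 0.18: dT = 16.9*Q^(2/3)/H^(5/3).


r/H = 4.358 / 3.805 = 1.1453
r/H > 0.18, so dT = 5.38*(Q/r)^(2/3)/H
Q/r = 424.15
(Q/r)^(2/3) = 56.452
dT = 5.38 * 56.452 / 3.805 = 79.820 K

79.820 K


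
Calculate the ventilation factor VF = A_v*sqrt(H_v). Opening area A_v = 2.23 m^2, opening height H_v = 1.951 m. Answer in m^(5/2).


sqrt(H_v) = 1.3968
VF = 2.23 * 1.3968 = 3.1148 m^(5/2)

3.1148 m^(5/2)


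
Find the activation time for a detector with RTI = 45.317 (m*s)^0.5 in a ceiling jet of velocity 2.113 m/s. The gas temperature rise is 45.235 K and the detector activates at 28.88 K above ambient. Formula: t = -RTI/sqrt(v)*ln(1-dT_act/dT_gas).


dT_act/dT_gas = 0.63844
ln(1 - 0.63844) = -1.0173
t = -45.317 / sqrt(2.113) * -1.0173 = 31.716 s

31.716 s


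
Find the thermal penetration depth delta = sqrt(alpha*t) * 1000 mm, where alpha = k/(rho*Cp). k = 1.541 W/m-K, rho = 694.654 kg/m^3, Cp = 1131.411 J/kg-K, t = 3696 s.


alpha = 1.541 / (694.654 * 1131.411) = 1.9607e-06 m^2/s
alpha * t = 0.0072468
delta = sqrt(0.0072468) * 1000 = 85.128 mm

85.128 mm


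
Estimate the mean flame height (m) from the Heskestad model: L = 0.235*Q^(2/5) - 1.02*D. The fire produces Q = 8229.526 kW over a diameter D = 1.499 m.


Q^(2/5) = 36.826
0.235 * Q^(2/5) = 8.6540
1.02 * D = 1.5290
L = 7.1250 m

7.1250 m


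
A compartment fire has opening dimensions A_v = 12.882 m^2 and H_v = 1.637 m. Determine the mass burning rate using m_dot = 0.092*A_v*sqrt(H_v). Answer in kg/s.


sqrt(H_v) = 1.2795
m_dot = 0.092 * 12.882 * 1.2795 = 1.5163 kg/s

1.5163 kg/s


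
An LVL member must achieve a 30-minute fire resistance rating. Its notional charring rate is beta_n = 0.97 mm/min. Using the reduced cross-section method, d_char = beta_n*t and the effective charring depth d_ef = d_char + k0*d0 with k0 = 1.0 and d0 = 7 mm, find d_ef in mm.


d_char = 0.97 * 30 = 29.1 mm
d_ef = 29.1 + 1.0*7 = 36.1 mm

36.1 mm


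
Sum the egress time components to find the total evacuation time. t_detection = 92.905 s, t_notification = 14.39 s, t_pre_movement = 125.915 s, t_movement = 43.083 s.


Total = 92.905 + 14.39 + 125.915 + 43.083 = 276.293 s

276.293 s


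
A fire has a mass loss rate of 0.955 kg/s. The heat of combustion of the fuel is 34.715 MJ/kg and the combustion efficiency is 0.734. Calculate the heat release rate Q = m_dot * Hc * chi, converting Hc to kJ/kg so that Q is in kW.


Hc = 34.715 MJ/kg = 34.715 * 1000 kJ/kg = 34715 kJ/kg
Q = 0.955 kg/s * 34715 kJ/kg * 0.734 = 24334 kW

24334 kW


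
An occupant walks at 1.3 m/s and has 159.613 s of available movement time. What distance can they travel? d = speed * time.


d = 1.3 * 159.613 = 207.50 m

207.50 m


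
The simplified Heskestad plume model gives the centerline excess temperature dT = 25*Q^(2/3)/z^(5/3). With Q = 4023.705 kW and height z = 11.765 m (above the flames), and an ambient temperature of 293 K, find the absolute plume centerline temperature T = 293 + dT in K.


Q^(2/3) = 252.98
z^(5/3) = 60.858
dT = 25 * 252.98 / 60.858 = 103.92 K
T = 293 + 103.92 = 396.92 K

396.92 K


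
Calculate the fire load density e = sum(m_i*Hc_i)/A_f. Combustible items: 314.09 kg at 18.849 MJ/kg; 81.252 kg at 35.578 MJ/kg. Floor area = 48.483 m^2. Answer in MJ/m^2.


Total energy = 314.09*18.849 + 81.252*35.578
= 5920.282 + 2890.784
= 8811.066 MJ
e = 8811.066 / 48.483 = 181.74 MJ/m^2

181.74 MJ/m^2


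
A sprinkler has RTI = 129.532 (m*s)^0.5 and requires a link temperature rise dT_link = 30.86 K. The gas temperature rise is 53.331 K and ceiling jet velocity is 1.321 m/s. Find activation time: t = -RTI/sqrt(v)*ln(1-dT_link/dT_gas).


dT_link/dT_gas = 0.57865
ln(1 - 0.57865) = -0.86429
t = -129.532 / sqrt(1.321) * -0.86429 = 97.406 s

97.406 s


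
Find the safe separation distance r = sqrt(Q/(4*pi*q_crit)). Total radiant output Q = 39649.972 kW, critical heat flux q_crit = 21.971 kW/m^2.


4*pi*q_crit = 276.10
Q/(4*pi*q_crit) = 143.61
r = sqrt(143.61) = 11.984 m

11.984 m


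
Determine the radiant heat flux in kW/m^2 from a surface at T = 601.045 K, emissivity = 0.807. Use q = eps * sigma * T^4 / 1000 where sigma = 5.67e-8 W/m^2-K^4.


T^4 = 1.3051e+11
q = 0.807 * 5.67e-8 * 1.3051e+11 / 1000 = 5.9715 kW/m^2

5.9715 kW/m^2


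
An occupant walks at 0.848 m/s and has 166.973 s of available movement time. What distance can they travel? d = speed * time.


d = 0.848 * 166.973 = 141.59 m

141.59 m


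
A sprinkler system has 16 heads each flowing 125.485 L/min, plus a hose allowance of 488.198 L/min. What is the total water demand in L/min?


Sprinkler demand = 16 * 125.485 = 2007.76 L/min
Total = 2007.76 + 488.198 = 2495.958 L/min

2495.958 L/min


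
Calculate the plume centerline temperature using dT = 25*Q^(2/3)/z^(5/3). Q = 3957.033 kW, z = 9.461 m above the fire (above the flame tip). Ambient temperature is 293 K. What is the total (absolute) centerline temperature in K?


Q^(2/3) = 250.18
z^(5/3) = 42.322
dT = 25 * 250.18 / 42.322 = 147.78 K
T = 293 + 147.78 = 440.78 K

440.78 K


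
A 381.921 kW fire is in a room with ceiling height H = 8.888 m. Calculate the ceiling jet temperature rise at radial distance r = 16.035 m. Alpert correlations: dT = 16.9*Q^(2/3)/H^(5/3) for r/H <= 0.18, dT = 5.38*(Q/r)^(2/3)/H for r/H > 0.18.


r/H = 16.035 / 8.888 = 1.8041
r/H > 0.18, so dT = 5.38*(Q/r)^(2/3)/H
Q/r = 23.818
(Q/r)^(2/3) = 8.2782
dT = 5.38 * 8.2782 / 8.888 = 5.0109 K

5.0109 K


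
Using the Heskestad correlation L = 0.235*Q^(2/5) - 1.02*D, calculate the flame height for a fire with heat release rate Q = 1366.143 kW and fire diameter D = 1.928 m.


Q^(2/5) = 17.956
0.235 * Q^(2/5) = 4.2196
1.02 * D = 1.9666
L = 2.2530 m

2.2530 m


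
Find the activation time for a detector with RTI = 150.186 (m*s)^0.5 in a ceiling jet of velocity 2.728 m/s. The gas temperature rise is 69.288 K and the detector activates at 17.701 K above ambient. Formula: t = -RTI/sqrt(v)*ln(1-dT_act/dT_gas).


dT_act/dT_gas = 0.25547
ln(1 - 0.25547) = -0.29500
t = -150.186 / sqrt(2.728) * -0.29500 = 26.825 s

26.825 s


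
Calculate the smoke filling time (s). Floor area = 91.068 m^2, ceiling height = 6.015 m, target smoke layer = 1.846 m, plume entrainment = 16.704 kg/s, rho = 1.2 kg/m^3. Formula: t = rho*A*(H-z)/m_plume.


H - z = 4.169 m
t = 1.2 * 91.068 * 4.169 / 16.704 = 27.275 s

27.275 s


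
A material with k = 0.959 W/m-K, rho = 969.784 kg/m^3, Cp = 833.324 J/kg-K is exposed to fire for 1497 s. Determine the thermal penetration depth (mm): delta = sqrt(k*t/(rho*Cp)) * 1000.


alpha = 0.959 / (969.784 * 833.324) = 1.1867e-06 m^2/s
alpha * t = 0.0017764
delta = sqrt(0.0017764) * 1000 = 42.148 mm

42.148 mm


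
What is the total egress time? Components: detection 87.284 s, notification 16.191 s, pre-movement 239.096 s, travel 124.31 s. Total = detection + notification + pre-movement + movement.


Total = 87.284 + 16.191 + 239.096 + 124.31 = 466.881 s

466.881 s


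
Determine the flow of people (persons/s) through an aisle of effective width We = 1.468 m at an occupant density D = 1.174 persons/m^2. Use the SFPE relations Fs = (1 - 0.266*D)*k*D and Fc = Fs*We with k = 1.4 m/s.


1 - 0.266*D = 1 - 0.266*1.174 = 0.68772
Fs = 0.68772 * 1.4 * 1.174 = 1.1303 persons/(s*m)
Fc = 1.1303 * 1.468 = 1.6593 persons/s

1.6593 persons/s


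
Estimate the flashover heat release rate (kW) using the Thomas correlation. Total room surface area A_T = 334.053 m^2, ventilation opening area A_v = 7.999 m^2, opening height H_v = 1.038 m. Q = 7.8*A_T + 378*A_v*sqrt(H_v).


7.8*A_T = 2605.6
sqrt(H_v) = 1.0188
378*A_v*sqrt(H_v) = 3080.5
Q = 2605.6 + 3080.5 = 5686.1 kW

5686.1 kW


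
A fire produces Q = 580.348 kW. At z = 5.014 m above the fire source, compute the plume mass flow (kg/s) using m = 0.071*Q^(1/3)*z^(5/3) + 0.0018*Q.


Q^(1/3) = 8.3412
z^(5/3) = 14.688
First term = 0.071 * 8.3412 * 14.688 = 8.6988
Second term = 0.0018 * 580.348 = 1.0446
m = 9.7435 kg/s

9.7435 kg/s


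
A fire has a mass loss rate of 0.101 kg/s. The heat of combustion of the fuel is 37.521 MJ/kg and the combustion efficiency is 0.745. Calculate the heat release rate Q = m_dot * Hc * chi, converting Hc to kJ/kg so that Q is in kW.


Hc = 37.521 MJ/kg = 37.521 * 1000 kJ/kg = 37521 kJ/kg
Q = 0.101 kg/s * 37521 kJ/kg * 0.745 = 2823.3 kW

2823.3 kW


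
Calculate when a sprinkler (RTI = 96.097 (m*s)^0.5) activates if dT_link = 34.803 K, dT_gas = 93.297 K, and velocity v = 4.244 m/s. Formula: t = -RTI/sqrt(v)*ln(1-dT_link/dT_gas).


dT_link/dT_gas = 0.37303
ln(1 - 0.37303) = -0.46686
t = -96.097 / sqrt(4.244) * -0.46686 = 21.778 s

21.778 s


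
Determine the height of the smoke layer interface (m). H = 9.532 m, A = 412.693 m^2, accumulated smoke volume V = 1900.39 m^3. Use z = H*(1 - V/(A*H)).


V/(A*H) = 0.48309
1 - 0.48309 = 0.51691
z = 9.532 * 0.51691 = 4.9271 m

4.9271 m


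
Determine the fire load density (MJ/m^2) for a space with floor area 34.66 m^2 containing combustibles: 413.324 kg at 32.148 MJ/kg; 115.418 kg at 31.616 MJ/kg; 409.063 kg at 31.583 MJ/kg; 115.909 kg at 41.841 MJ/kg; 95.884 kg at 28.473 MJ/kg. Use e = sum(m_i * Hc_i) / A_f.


Total energy = 413.324*32.148 + 115.418*31.616 + 409.063*31.583 + 115.909*41.841 + 95.884*28.473
= 13287.54 + 3649.055 + 12919.44 + 4849.748 + 2730.105
= 37435.89 MJ
e = 37435.89 / 34.66 = 1080.1 MJ/m^2

1080.1 MJ/m^2


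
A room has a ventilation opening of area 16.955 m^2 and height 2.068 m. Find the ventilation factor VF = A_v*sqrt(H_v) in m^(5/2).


sqrt(H_v) = 1.4381
VF = 16.955 * 1.4381 = 24.382 m^(5/2)

24.382 m^(5/2)


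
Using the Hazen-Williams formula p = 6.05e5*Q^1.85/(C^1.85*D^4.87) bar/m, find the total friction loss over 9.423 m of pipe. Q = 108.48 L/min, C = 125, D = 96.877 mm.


Q^1.85 = 5826.4
C^1.85 = 7573.3
D^4.87 = 4.7086e+09
p/m = 9.8849e-05 bar/m
p_total = 9.8849e-05 * 9.423 = 0.00093146 bar

0.00093146 bar


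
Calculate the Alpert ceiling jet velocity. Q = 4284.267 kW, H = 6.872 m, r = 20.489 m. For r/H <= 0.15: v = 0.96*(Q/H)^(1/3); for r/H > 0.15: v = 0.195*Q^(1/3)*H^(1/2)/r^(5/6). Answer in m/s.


r/H = 20.489 / 6.872 = 2.9815
r/H > 0.15, so v = 0.195*Q^(1/3)*H^(1/2)/r^(5/6)
Q^(1/3) = 16.241
H^(1/2) = 2.6214
r^(5/6) = 12.386
v = 0.195 * 16.241 * 2.6214 / 12.386 = 0.67030 m/s

0.67030 m/s


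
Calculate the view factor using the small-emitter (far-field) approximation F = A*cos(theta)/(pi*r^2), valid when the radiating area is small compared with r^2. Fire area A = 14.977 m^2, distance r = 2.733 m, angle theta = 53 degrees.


cos(53 deg) = 0.60182
pi*r^2 = 23.465
F = 14.977 * 0.60182 / 23.465 = 0.38411

0.38411


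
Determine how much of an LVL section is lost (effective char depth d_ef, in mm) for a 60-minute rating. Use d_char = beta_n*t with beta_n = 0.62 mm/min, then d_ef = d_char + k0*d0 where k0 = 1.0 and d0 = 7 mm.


d_char = 0.62 * 60 = 37.2 mm
d_ef = 37.2 + 1.0*7 = 44.2 mm

44.2 mm


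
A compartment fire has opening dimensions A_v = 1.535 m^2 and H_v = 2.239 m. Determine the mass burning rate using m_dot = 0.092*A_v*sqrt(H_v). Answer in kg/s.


sqrt(H_v) = 1.4963
m_dot = 0.092 * 1.535 * 1.4963 = 0.21131 kg/s

0.21131 kg/s


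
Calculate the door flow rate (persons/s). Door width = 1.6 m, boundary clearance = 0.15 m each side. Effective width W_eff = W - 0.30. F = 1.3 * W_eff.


W_eff = 1.6 - 0.30 = 1.3 m
F = 1.3 * 1.3 = 1.69 persons/s

1.69 persons/s


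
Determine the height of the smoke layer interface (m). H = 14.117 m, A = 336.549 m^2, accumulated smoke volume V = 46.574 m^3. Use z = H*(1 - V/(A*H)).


V/(A*H) = 0.0098029
1 - 0.0098029 = 0.99020
z = 14.117 * 0.99020 = 13.979 m

13.979 m


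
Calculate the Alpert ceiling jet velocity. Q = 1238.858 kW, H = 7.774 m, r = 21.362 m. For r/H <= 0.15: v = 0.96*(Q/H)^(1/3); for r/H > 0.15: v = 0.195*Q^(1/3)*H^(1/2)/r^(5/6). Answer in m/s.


r/H = 21.362 / 7.774 = 2.7479
r/H > 0.15, so v = 0.195*Q^(1/3)*H^(1/2)/r^(5/6)
Q^(1/3) = 10.740
H^(1/2) = 2.7882
r^(5/6) = 12.824
v = 0.195 * 10.740 * 2.7882 / 12.824 = 0.45533 m/s

0.45533 m/s


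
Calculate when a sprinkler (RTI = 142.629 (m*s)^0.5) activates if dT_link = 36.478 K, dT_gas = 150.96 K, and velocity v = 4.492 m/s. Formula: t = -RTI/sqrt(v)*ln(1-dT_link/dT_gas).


dT_link/dT_gas = 0.24164
ln(1 - 0.24164) = -0.27660
t = -142.629 / sqrt(4.492) * -0.27660 = 18.614 s

18.614 s


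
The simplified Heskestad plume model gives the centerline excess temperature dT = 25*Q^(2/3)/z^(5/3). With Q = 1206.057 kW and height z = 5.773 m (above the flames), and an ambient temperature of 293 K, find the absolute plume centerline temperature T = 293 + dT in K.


Q^(2/3) = 113.30
z^(5/3) = 18.578
dT = 25 * 113.30 / 18.578 = 152.47 K
T = 293 + 152.47 = 445.47 K

445.47 K


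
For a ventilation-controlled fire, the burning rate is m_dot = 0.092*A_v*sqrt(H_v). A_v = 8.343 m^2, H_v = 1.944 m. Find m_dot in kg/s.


sqrt(H_v) = 1.3943
m_dot = 0.092 * 8.343 * 1.3943 = 1.0702 kg/s

1.0702 kg/s


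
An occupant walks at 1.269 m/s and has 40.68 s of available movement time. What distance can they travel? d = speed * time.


d = 1.269 * 40.68 = 51.623 m

51.623 m


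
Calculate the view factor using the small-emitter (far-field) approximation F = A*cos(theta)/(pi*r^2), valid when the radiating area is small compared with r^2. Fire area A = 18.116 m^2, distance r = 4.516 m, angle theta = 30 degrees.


cos(30 deg) = 0.86603
pi*r^2 = 64.070
F = 18.116 * 0.86603 / 64.070 = 0.24487

0.24487


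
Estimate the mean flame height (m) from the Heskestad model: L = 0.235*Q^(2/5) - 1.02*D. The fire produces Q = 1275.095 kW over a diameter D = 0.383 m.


Q^(2/5) = 17.467
0.235 * Q^(2/5) = 4.1047
1.02 * D = 0.39066
L = 3.7141 m

3.7141 m


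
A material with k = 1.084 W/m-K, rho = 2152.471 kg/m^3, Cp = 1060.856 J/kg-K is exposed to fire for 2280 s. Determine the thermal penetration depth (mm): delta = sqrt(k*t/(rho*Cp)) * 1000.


alpha = 1.084 / (2152.471 * 1060.856) = 4.7472e-07 m^2/s
alpha * t = 0.0010824
delta = sqrt(0.0010824) * 1000 = 32.899 mm

32.899 mm


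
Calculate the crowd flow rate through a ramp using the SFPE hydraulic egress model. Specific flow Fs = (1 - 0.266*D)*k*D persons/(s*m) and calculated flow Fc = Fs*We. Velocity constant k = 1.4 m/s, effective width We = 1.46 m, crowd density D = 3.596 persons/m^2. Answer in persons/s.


1 - 0.266*D = 1 - 0.266*3.596 = 0.043464
Fs = 0.043464 * 1.4 * 3.596 = 0.21882 persons/(s*m)
Fc = 0.21882 * 1.46 = 0.31947 persons/s

0.31947 persons/s


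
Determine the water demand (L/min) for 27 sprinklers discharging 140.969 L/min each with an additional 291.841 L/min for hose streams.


Sprinkler demand = 27 * 140.969 = 3806.163 L/min
Total = 3806.163 + 291.841 = 4098.004 L/min

4098.004 L/min


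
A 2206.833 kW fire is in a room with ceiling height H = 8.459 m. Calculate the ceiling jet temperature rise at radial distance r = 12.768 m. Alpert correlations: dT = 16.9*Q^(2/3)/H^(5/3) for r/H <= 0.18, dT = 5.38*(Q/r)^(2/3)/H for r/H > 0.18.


r/H = 12.768 / 8.459 = 1.5094
r/H > 0.18, so dT = 5.38*(Q/r)^(2/3)/H
Q/r = 172.84
(Q/r)^(2/3) = 31.029
dT = 5.38 * 31.029 / 8.459 = 19.735 K

19.735 K


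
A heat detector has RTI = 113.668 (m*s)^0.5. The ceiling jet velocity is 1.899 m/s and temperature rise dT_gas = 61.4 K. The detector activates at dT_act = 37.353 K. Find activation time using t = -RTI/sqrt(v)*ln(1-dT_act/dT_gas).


dT_act/dT_gas = 0.60836
ln(1 - 0.60836) = -0.93740
t = -113.668 / sqrt(1.899) * -0.93740 = 77.322 s

77.322 s


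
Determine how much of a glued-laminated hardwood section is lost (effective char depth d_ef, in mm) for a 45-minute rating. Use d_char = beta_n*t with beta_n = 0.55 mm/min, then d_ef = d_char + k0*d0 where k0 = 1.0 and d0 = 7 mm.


d_char = 0.55 * 45 = 24.75 mm
d_ef = 24.75 + 1.0*7 = 31.75 mm

31.75 mm


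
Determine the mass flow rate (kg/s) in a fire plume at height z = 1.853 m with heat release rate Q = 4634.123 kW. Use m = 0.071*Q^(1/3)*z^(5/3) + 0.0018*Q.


Q^(1/3) = 16.672
z^(5/3) = 2.7955
First term = 0.071 * 16.672 * 2.7955 = 3.3091
Second term = 0.0018 * 4634.123 = 8.3414
m = 11.650 kg/s

11.650 kg/s


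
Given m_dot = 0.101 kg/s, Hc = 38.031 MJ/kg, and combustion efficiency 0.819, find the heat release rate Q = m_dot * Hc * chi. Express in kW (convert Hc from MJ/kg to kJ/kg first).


Hc = 38.031 MJ/kg = 38.031 * 1000 kJ/kg = 38031 kJ/kg
Q = 0.101 kg/s * 38031 kJ/kg * 0.819 = 3145.9 kW

3145.9 kW


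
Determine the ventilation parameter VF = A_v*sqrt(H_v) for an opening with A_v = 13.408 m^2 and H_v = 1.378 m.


sqrt(H_v) = 1.1739
VF = 13.408 * 1.1739 = 15.739 m^(5/2)

15.739 m^(5/2)


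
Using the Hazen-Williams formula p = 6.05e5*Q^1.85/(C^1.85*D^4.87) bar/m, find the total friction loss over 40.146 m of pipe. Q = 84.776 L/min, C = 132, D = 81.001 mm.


Q^1.85 = 3692.4
C^1.85 = 8376.5
D^4.87 = 1.9695e+09
p/m = 0.00013541 bar/m
p_total = 0.00013541 * 40.146 = 0.0054362 bar

0.0054362 bar


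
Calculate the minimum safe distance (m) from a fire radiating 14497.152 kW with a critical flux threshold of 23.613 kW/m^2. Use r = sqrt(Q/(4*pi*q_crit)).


4*pi*q_crit = 296.73
Q/(4*pi*q_crit) = 48.856
r = sqrt(48.856) = 6.9897 m

6.9897 m


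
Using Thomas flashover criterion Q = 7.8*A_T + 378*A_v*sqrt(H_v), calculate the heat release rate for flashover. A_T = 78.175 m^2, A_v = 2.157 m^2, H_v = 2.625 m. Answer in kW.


7.8*A_T = 609.765
sqrt(H_v) = 1.6202
378*A_v*sqrt(H_v) = 1321.0
Q = 609.765 + 1321.0 = 1930.8 kW

1930.8 kW


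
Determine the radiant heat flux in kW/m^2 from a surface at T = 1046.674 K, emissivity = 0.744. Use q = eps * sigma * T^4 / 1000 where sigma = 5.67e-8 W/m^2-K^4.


T^4 = 1.2002e+12
q = 0.744 * 5.67e-8 * 1.2002e+12 / 1000 = 50.629 kW/m^2

50.629 kW/m^2


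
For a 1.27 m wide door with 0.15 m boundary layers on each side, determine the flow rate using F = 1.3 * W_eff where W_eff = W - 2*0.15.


W_eff = 1.27 - 0.30 = 0.97 m
F = 1.3 * 0.97 = 1.261 persons/s

1.261 persons/s


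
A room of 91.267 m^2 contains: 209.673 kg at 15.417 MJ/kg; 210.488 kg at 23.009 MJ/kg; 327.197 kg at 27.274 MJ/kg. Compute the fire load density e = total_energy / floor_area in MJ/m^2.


Total energy = 209.673*15.417 + 210.488*23.009 + 327.197*27.274
= 3232.529 + 4843.118 + 8923.971
= 16999.62 MJ
e = 16999.62 / 91.267 = 186.26 MJ/m^2

186.26 MJ/m^2
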